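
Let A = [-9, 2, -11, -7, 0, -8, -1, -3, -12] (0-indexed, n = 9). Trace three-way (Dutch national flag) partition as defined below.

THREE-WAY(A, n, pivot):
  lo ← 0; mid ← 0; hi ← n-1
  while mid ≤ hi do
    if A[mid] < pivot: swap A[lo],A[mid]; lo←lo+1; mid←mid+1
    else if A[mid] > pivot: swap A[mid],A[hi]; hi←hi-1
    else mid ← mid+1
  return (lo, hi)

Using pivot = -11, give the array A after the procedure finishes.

pivot = -11; lo=0, mid=0, hi=8
A[mid]=-9>-11: swap A[0],A[8]; hi=7 → [-12, 2, -11, -7, 0, -8, -1, -3, -9]
A[mid]=-12<-11: swap A[0],A[0]; lo=1,mid=1 → [-12, 2, -11, -7, 0, -8, -1, -3, -9]
A[mid]=2>-11: swap A[1],A[7]; hi=6 → [-12, -3, -11, -7, 0, -8, -1, 2, -9]
A[mid]=-3>-11: swap A[1],A[6]; hi=5 → [-12, -1, -11, -7, 0, -8, -3, 2, -9]
A[mid]=-1>-11: swap A[1],A[5]; hi=4 → [-12, -8, -11, -7, 0, -1, -3, 2, -9]
A[mid]=-8>-11: swap A[1],A[4]; hi=3 → [-12, 0, -11, -7, -8, -1, -3, 2, -9]
A[mid]=0>-11: swap A[1],A[3]; hi=2 → [-12, -7, -11, 0, -8, -1, -3, 2, -9]
A[mid]=-7>-11: swap A[1],A[2]; hi=1 → [-12, -11, -7, 0, -8, -1, -3, 2, -9]
A[mid]=-11=-11: mid=2
end: lo=1, hi=1; A = [-12, -11, -7, 0, -8, -1, -3, 2, -9]

[-12, -11, -7, 0, -8, -1, -3, 2, -9]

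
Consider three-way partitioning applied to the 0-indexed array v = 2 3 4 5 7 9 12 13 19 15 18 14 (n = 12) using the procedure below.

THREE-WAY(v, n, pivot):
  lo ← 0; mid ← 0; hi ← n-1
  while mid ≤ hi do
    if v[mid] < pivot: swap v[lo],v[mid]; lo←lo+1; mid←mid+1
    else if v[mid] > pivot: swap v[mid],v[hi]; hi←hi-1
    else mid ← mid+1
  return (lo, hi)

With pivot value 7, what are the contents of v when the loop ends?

2 3 4 5 7 12 13 19 15 18 14 9

lo=0 mid=0 hi=11
2<7: swap(0,0), lo=1 mid=1 ⇒ 2 3 4 5 7 9 12 13 19 15 18 14
3<7: swap(1,1), lo=2 mid=2 ⇒ 2 3 4 5 7 9 12 13 19 15 18 14
4<7: swap(2,2), lo=3 mid=3 ⇒ 2 3 4 5 7 9 12 13 19 15 18 14
5<7: swap(3,3), lo=4 mid=4 ⇒ 2 3 4 5 7 9 12 13 19 15 18 14
7=7: mid=5
9>7: swap(5,11), hi=10 ⇒ 2 3 4 5 7 14 12 13 19 15 18 9
14>7: swap(5,10), hi=9 ⇒ 2 3 4 5 7 18 12 13 19 15 14 9
18>7: swap(5,9), hi=8 ⇒ 2 3 4 5 7 15 12 13 19 18 14 9
15>7: swap(5,8), hi=7 ⇒ 2 3 4 5 7 19 12 13 15 18 14 9
19>7: swap(5,7), hi=6 ⇒ 2 3 4 5 7 13 12 19 15 18 14 9
13>7: swap(5,6), hi=5 ⇒ 2 3 4 5 7 12 13 19 15 18 14 9
12>7: swap(5,5), hi=4 ⇒ 2 3 4 5 7 12 13 19 15 18 14 9
done. lo=4 hi=4; v=2 3 4 5 7 12 13 19 15 18 14 9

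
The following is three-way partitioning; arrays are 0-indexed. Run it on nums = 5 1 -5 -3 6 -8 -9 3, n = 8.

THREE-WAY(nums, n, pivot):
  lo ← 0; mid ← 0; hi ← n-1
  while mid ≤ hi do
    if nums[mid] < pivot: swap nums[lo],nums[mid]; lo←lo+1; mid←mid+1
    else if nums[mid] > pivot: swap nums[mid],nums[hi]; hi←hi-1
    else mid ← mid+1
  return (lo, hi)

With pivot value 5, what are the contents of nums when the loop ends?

1 -5 -3 3 -8 -9 5 6

pivot = 5; lo=0, mid=0, hi=7
nums[mid]=5=5: mid=1
nums[mid]=1<5: swap nums[0],nums[1]; lo=1,mid=2 → 1 5 -5 -3 6 -8 -9 3
nums[mid]=-5<5: swap nums[1],nums[2]; lo=2,mid=3 → 1 -5 5 -3 6 -8 -9 3
nums[mid]=-3<5: swap nums[2],nums[3]; lo=3,mid=4 → 1 -5 -3 5 6 -8 -9 3
nums[mid]=6>5: swap nums[4],nums[7]; hi=6 → 1 -5 -3 5 3 -8 -9 6
nums[mid]=3<5: swap nums[3],nums[4]; lo=4,mid=5 → 1 -5 -3 3 5 -8 -9 6
nums[mid]=-8<5: swap nums[4],nums[5]; lo=5,mid=6 → 1 -5 -3 3 -8 5 -9 6
nums[mid]=-9<5: swap nums[5],nums[6]; lo=6,mid=7 → 1 -5 -3 3 -8 -9 5 6
end: lo=6, hi=6; nums = 1 -5 -3 3 -8 -9 5 6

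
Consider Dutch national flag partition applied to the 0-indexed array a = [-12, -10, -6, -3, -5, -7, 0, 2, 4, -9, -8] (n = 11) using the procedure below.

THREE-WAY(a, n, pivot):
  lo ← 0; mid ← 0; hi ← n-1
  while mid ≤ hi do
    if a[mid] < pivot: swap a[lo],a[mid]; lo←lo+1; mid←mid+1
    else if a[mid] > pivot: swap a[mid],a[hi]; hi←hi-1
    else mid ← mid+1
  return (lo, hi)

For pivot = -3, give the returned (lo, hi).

lo=0 mid=0 hi=10
-12<-3: swap(0,0), lo=1 mid=1 ⇒ [-12, -10, -6, -3, -5, -7, 0, 2, 4, -9, -8]
-10<-3: swap(1,1), lo=2 mid=2 ⇒ [-12, -10, -6, -3, -5, -7, 0, 2, 4, -9, -8]
-6<-3: swap(2,2), lo=3 mid=3 ⇒ [-12, -10, -6, -3, -5, -7, 0, 2, 4, -9, -8]
-3=-3: mid=4
-5<-3: swap(3,4), lo=4 mid=5 ⇒ [-12, -10, -6, -5, -3, -7, 0, 2, 4, -9, -8]
-7<-3: swap(4,5), lo=5 mid=6 ⇒ [-12, -10, -6, -5, -7, -3, 0, 2, 4, -9, -8]
0>-3: swap(6,10), hi=9 ⇒ [-12, -10, -6, -5, -7, -3, -8, 2, 4, -9, 0]
-8<-3: swap(5,6), lo=6 mid=7 ⇒ [-12, -10, -6, -5, -7, -8, -3, 2, 4, -9, 0]
2>-3: swap(7,9), hi=8 ⇒ [-12, -10, -6, -5, -7, -8, -3, -9, 4, 2, 0]
-9<-3: swap(6,7), lo=7 mid=8 ⇒ [-12, -10, -6, -5, -7, -8, -9, -3, 4, 2, 0]
4>-3: swap(8,8), hi=7 ⇒ [-12, -10, -6, -5, -7, -8, -9, -3, 4, 2, 0]
done. lo=7 hi=7; a=[-12, -10, -6, -5, -7, -8, -9, -3, 4, 2, 0]

(7, 7)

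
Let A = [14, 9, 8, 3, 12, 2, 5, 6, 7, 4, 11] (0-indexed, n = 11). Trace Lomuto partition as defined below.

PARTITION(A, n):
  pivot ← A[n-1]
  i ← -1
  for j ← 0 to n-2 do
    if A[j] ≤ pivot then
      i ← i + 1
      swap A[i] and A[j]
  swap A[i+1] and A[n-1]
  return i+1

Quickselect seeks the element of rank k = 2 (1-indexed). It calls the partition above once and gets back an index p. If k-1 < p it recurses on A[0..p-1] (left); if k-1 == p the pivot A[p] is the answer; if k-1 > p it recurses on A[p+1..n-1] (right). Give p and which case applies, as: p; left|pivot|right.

8; left

pivot=11, i=-1
j=0: 14>11, skip
j=1: 9≤11, i=0, swap(0,1) ⇒ [9, 14, 8, 3, 12, 2, 5, 6, 7, 4, 11]
j=2: 8≤11, i=1, swap(1,2) ⇒ [9, 8, 14, 3, 12, 2, 5, 6, 7, 4, 11]
j=3: 3≤11, i=2, swap(2,3) ⇒ [9, 8, 3, 14, 12, 2, 5, 6, 7, 4, 11]
j=4: 12>11, skip
j=5: 2≤11, i=3, swap(3,5) ⇒ [9, 8, 3, 2, 12, 14, 5, 6, 7, 4, 11]
j=6: 5≤11, i=4, swap(4,6) ⇒ [9, 8, 3, 2, 5, 14, 12, 6, 7, 4, 11]
j=7: 6≤11, i=5, swap(5,7) ⇒ [9, 8, 3, 2, 5, 6, 12, 14, 7, 4, 11]
j=8: 7≤11, i=6, swap(6,8) ⇒ [9, 8, 3, 2, 5, 6, 7, 14, 12, 4, 11]
j=9: 4≤11, i=7, swap(7,9) ⇒ [9, 8, 3, 2, 5, 6, 7, 4, 12, 14, 11]
swap(8,10) ⇒ [9, 8, 3, 2, 5, 6, 7, 4, 11, 14, 12]; return 8
p = 8; k-1 = 1 < 8 ⇒ left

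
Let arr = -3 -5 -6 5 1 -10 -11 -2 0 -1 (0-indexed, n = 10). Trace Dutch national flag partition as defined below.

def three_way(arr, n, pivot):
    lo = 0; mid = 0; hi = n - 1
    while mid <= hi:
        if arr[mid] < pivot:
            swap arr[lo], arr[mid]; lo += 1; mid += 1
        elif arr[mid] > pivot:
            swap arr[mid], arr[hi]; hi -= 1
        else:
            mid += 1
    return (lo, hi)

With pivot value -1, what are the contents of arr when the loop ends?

-3 -5 -6 -2 -10 -11 -1 0 1 5

pivot = -1; lo=0, mid=0, hi=9
arr[mid]=-3<-1: swap arr[0],arr[0]; lo=1,mid=1 → -3 -5 -6 5 1 -10 -11 -2 0 -1
arr[mid]=-5<-1: swap arr[1],arr[1]; lo=2,mid=2 → -3 -5 -6 5 1 -10 -11 -2 0 -1
arr[mid]=-6<-1: swap arr[2],arr[2]; lo=3,mid=3 → -3 -5 -6 5 1 -10 -11 -2 0 -1
arr[mid]=5>-1: swap arr[3],arr[9]; hi=8 → -3 -5 -6 -1 1 -10 -11 -2 0 5
arr[mid]=-1=-1: mid=4
arr[mid]=1>-1: swap arr[4],arr[8]; hi=7 → -3 -5 -6 -1 0 -10 -11 -2 1 5
arr[mid]=0>-1: swap arr[4],arr[7]; hi=6 → -3 -5 -6 -1 -2 -10 -11 0 1 5
arr[mid]=-2<-1: swap arr[3],arr[4]; lo=4,mid=5 → -3 -5 -6 -2 -1 -10 -11 0 1 5
arr[mid]=-10<-1: swap arr[4],arr[5]; lo=5,mid=6 → -3 -5 -6 -2 -10 -1 -11 0 1 5
arr[mid]=-11<-1: swap arr[5],arr[6]; lo=6,mid=7 → -3 -5 -6 -2 -10 -11 -1 0 1 5
end: lo=6, hi=6; arr = -3 -5 -6 -2 -10 -11 -1 0 1 5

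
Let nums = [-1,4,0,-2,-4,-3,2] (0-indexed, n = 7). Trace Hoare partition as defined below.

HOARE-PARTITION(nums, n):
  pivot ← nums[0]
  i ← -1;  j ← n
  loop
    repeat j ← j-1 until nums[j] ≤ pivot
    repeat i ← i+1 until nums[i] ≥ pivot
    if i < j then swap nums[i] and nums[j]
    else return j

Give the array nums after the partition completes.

pivot = nums[0] = -1; i = -1, j = 7
j→5 (nums[5]=-3≤-1), i→0 (nums[0]=-1≥-1); i<j, swap → [-3,4,0,-2,-4,-1,2]
j→4 (nums[4]=-4≤-1), i→1 (nums[1]=4≥-1); i<j, swap → [-3,-4,0,-2,4,-1,2]
j→3 (nums[3]=-2≤-1), i→2 (nums[2]=0≥-1); i<j, swap → [-3,-4,-2,0,4,-1,2]
j→2, i→3; i≥j, return j=2. nums = [-3,-4,-2,0,4,-1,2]

[-3,-4,-2,0,4,-1,2]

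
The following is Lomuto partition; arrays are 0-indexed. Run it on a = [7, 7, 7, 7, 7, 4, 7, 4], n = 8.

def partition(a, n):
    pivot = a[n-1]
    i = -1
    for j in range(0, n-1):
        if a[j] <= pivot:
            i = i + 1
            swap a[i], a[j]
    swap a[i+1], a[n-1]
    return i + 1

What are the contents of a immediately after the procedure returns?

pivot=4, i=-1
j=0: 7>4, skip
j=1: 7>4, skip
j=2: 7>4, skip
j=3: 7>4, skip
j=4: 7>4, skip
j=5: 4≤4, i=0, swap(0,5) ⇒ [4, 7, 7, 7, 7, 7, 7, 4]
j=6: 7>4, skip
swap(1,7) ⇒ [4, 4, 7, 7, 7, 7, 7, 7]; return 1

[4, 4, 7, 7, 7, 7, 7, 7]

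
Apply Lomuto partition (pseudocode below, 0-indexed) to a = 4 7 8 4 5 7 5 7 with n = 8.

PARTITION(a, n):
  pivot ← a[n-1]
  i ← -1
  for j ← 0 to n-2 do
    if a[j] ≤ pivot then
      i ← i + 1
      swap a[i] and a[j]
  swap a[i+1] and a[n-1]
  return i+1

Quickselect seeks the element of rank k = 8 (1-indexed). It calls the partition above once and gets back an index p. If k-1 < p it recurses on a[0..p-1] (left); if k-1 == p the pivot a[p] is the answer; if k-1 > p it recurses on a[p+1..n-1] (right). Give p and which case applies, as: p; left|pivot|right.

pivot=7, i=-1
j=0: 4≤7, i=0, swap(0,0) ⇒ 4 7 8 4 5 7 5 7
j=1: 7≤7, i=1, swap(1,1) ⇒ 4 7 8 4 5 7 5 7
j=2: 8>7, skip
j=3: 4≤7, i=2, swap(2,3) ⇒ 4 7 4 8 5 7 5 7
j=4: 5≤7, i=3, swap(3,4) ⇒ 4 7 4 5 8 7 5 7
j=5: 7≤7, i=4, swap(4,5) ⇒ 4 7 4 5 7 8 5 7
j=6: 5≤7, i=5, swap(5,6) ⇒ 4 7 4 5 7 5 8 7
swap(6,7) ⇒ 4 7 4 5 7 5 7 8; return 6
p = 6; k-1 = 7 > 6 ⇒ right

6; right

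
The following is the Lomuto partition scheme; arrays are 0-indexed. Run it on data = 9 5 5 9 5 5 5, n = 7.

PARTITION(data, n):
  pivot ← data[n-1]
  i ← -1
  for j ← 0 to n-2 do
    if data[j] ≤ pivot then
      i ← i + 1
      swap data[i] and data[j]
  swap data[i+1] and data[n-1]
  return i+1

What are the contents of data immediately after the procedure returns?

pivot = data[6] = 5; i = -1
j=0: data[0]=9 > 5 → no swap
j=1: data[1]=5 ≤ 5 → i=0, swap data[0],data[1] → 5 9 5 9 5 5 5
j=2: data[2]=5 ≤ 5 → i=1, swap data[1],data[2] → 5 5 9 9 5 5 5
j=3: data[3]=9 > 5 → no swap
j=4: data[4]=5 ≤ 5 → i=2, swap data[2],data[4] → 5 5 5 9 9 5 5
j=5: data[5]=5 ≤ 5 → i=3, swap data[3],data[5] → 5 5 5 5 9 9 5
final swap data[4],data[6] → 5 5 5 5 5 9 9; return 4

5 5 5 5 5 9 9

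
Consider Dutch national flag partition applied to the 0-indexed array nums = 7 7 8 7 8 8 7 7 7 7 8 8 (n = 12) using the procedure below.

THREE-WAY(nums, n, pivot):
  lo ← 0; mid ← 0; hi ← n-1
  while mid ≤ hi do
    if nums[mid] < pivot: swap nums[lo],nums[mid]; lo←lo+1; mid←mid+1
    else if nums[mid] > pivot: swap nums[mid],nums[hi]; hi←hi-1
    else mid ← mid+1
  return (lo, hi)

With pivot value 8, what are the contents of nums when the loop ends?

pivot = 8; lo=0, mid=0, hi=11
nums[mid]=7<8: swap nums[0],nums[0]; lo=1,mid=1 → 7 7 8 7 8 8 7 7 7 7 8 8
nums[mid]=7<8: swap nums[1],nums[1]; lo=2,mid=2 → 7 7 8 7 8 8 7 7 7 7 8 8
nums[mid]=8=8: mid=3
nums[mid]=7<8: swap nums[2],nums[3]; lo=3,mid=4 → 7 7 7 8 8 8 7 7 7 7 8 8
nums[mid]=8=8: mid=5
nums[mid]=8=8: mid=6
nums[mid]=7<8: swap nums[3],nums[6]; lo=4,mid=7 → 7 7 7 7 8 8 8 7 7 7 8 8
nums[mid]=7<8: swap nums[4],nums[7]; lo=5,mid=8 → 7 7 7 7 7 8 8 8 7 7 8 8
nums[mid]=7<8: swap nums[5],nums[8]; lo=6,mid=9 → 7 7 7 7 7 7 8 8 8 7 8 8
nums[mid]=7<8: swap nums[6],nums[9]; lo=7,mid=10 → 7 7 7 7 7 7 7 8 8 8 8 8
nums[mid]=8=8: mid=11
nums[mid]=8=8: mid=12
end: lo=7, hi=11; nums = 7 7 7 7 7 7 7 8 8 8 8 8

7 7 7 7 7 7 7 8 8 8 8 8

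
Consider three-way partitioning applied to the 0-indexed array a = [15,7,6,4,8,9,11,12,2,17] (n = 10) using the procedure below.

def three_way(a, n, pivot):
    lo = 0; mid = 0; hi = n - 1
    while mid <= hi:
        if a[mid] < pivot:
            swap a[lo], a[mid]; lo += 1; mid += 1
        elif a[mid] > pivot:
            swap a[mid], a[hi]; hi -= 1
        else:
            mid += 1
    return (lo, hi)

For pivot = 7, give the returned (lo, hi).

(3, 3)

pivot = 7; lo=0, mid=0, hi=9
a[mid]=15>7: swap a[0],a[9]; hi=8 → [17,7,6,4,8,9,11,12,2,15]
a[mid]=17>7: swap a[0],a[8]; hi=7 → [2,7,6,4,8,9,11,12,17,15]
a[mid]=2<7: swap a[0],a[0]; lo=1,mid=1 → [2,7,6,4,8,9,11,12,17,15]
a[mid]=7=7: mid=2
a[mid]=6<7: swap a[1],a[2]; lo=2,mid=3 → [2,6,7,4,8,9,11,12,17,15]
a[mid]=4<7: swap a[2],a[3]; lo=3,mid=4 → [2,6,4,7,8,9,11,12,17,15]
a[mid]=8>7: swap a[4],a[7]; hi=6 → [2,6,4,7,12,9,11,8,17,15]
a[mid]=12>7: swap a[4],a[6]; hi=5 → [2,6,4,7,11,9,12,8,17,15]
a[mid]=11>7: swap a[4],a[5]; hi=4 → [2,6,4,7,9,11,12,8,17,15]
a[mid]=9>7: swap a[4],a[4]; hi=3 → [2,6,4,7,9,11,12,8,17,15]
end: lo=3, hi=3; a = [2,6,4,7,9,11,12,8,17,15]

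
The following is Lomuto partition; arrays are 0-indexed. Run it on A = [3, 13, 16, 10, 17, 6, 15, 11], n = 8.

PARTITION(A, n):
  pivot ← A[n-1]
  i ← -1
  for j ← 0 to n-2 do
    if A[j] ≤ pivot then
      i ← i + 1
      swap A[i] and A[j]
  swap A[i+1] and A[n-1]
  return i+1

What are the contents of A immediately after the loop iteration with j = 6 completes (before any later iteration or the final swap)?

[3, 10, 6, 13, 17, 16, 15, 11]

pivot=11, i=-1
j=0: 3≤11, i=0, swap(0,0) ⇒ [3, 13, 16, 10, 17, 6, 15, 11]
j=1: 13>11, skip
j=2: 16>11, skip
j=3: 10≤11, i=1, swap(1,3) ⇒ [3, 10, 16, 13, 17, 6, 15, 11]
j=4: 17>11, skip
j=5: 6≤11, i=2, swap(2,5) ⇒ [3, 10, 6, 13, 17, 16, 15, 11]
j=6: 15>11, skip
(after j=6) A = [3, 10, 6, 13, 17, 16, 15, 11]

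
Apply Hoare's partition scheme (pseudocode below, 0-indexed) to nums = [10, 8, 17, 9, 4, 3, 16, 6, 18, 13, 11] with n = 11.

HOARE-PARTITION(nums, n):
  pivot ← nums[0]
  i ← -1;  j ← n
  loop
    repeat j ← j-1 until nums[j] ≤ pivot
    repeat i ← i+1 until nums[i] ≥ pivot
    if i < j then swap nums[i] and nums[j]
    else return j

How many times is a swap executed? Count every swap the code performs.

2

pivot = nums[0] = 10; i = -1, j = 11
j→7 (nums[7]=6≤10), i→0 (nums[0]=10≥10); i<j, swap → [6, 8, 17, 9, 4, 3, 16, 10, 18, 13, 11]
j→5 (nums[5]=3≤10), i→2 (nums[2]=17≥10); i<j, swap → [6, 8, 3, 9, 4, 17, 16, 10, 18, 13, 11]
j→4, i→5; i≥j, return j=4. nums = [6, 8, 3, 9, 4, 17, 16, 10, 18, 13, 11]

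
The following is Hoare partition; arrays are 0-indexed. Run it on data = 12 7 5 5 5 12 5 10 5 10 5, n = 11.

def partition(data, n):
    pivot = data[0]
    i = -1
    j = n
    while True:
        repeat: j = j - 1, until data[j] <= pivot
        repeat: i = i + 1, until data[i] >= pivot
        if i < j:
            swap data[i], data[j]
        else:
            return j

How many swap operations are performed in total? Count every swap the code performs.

2

pivot = data[0] = 12; i = -1, j = 11
j→10 (data[10]=5≤12), i→0 (data[0]=12≥12); i<j, swap → 5 7 5 5 5 12 5 10 5 10 12
j→9 (data[9]=10≤12), i→5 (data[5]=12≥12); i<j, swap → 5 7 5 5 5 10 5 10 5 12 12
j→8, i→9; i≥j, return j=8. data = 5 7 5 5 5 10 5 10 5 12 12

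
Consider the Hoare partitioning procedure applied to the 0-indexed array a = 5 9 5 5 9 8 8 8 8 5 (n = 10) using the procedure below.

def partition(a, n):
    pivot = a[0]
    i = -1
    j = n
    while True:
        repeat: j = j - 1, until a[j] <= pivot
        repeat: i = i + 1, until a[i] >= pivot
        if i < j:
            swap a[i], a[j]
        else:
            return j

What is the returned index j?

2

pivot=5
j stops at 9 (5), i stops at 0 (5); swap ⇒ 5 9 5 5 9 8 8 8 8 5
j stops at 3 (5), i stops at 1 (9); swap ⇒ 5 5 5 9 9 8 8 8 8 5
j stops at 2, i stops at 2; i≥j ⇒ return 2. a=5 5 5 9 9 8 8 8 8 5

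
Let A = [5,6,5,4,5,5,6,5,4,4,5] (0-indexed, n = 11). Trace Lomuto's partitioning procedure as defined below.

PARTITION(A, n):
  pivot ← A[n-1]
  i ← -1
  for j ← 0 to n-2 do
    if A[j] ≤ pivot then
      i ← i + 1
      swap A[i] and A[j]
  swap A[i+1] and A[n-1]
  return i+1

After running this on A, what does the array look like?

[5,5,4,5,5,5,4,4,5,6,6]

pivot=5, i=-1
j=0: 5≤5, i=0, swap(0,0) ⇒ [5,6,5,4,5,5,6,5,4,4,5]
j=1: 6>5, skip
j=2: 5≤5, i=1, swap(1,2) ⇒ [5,5,6,4,5,5,6,5,4,4,5]
j=3: 4≤5, i=2, swap(2,3) ⇒ [5,5,4,6,5,5,6,5,4,4,5]
j=4: 5≤5, i=3, swap(3,4) ⇒ [5,5,4,5,6,5,6,5,4,4,5]
j=5: 5≤5, i=4, swap(4,5) ⇒ [5,5,4,5,5,6,6,5,4,4,5]
j=6: 6>5, skip
j=7: 5≤5, i=5, swap(5,7) ⇒ [5,5,4,5,5,5,6,6,4,4,5]
j=8: 4≤5, i=6, swap(6,8) ⇒ [5,5,4,5,5,5,4,6,6,4,5]
j=9: 4≤5, i=7, swap(7,9) ⇒ [5,5,4,5,5,5,4,4,6,6,5]
swap(8,10) ⇒ [5,5,4,5,5,5,4,4,5,6,6]; return 8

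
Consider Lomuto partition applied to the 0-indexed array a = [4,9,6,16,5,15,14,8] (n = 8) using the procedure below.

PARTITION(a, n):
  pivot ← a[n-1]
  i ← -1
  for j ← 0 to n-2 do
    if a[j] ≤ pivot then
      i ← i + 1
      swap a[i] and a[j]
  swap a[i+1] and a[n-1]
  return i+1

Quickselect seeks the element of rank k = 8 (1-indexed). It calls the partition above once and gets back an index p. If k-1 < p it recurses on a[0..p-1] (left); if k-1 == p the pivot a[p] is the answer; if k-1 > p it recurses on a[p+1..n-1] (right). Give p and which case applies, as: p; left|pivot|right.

3; right

pivot=8, i=-1
j=0: 4≤8, i=0, swap(0,0) ⇒ [4,9,6,16,5,15,14,8]
j=1: 9>8, skip
j=2: 6≤8, i=1, swap(1,2) ⇒ [4,6,9,16,5,15,14,8]
j=3: 16>8, skip
j=4: 5≤8, i=2, swap(2,4) ⇒ [4,6,5,16,9,15,14,8]
j=5: 15>8, skip
j=6: 14>8, skip
swap(3,7) ⇒ [4,6,5,8,9,15,14,16]; return 3
p = 3; k-1 = 7 > 3 ⇒ right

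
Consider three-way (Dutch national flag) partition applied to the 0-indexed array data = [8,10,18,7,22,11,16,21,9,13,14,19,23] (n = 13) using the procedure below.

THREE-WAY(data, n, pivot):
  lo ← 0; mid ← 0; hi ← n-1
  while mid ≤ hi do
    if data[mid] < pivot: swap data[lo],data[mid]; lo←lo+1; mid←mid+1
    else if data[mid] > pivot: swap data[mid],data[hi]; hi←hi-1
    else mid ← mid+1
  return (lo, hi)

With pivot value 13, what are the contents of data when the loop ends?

pivot = 13; lo=0, mid=0, hi=12
data[mid]=8<13: swap data[0],data[0]; lo=1,mid=1 → [8,10,18,7,22,11,16,21,9,13,14,19,23]
data[mid]=10<13: swap data[1],data[1]; lo=2,mid=2 → [8,10,18,7,22,11,16,21,9,13,14,19,23]
data[mid]=18>13: swap data[2],data[12]; hi=11 → [8,10,23,7,22,11,16,21,9,13,14,19,18]
data[mid]=23>13: swap data[2],data[11]; hi=10 → [8,10,19,7,22,11,16,21,9,13,14,23,18]
data[mid]=19>13: swap data[2],data[10]; hi=9 → [8,10,14,7,22,11,16,21,9,13,19,23,18]
data[mid]=14>13: swap data[2],data[9]; hi=8 → [8,10,13,7,22,11,16,21,9,14,19,23,18]
data[mid]=13=13: mid=3
data[mid]=7<13: swap data[2],data[3]; lo=3,mid=4 → [8,10,7,13,22,11,16,21,9,14,19,23,18]
data[mid]=22>13: swap data[4],data[8]; hi=7 → [8,10,7,13,9,11,16,21,22,14,19,23,18]
data[mid]=9<13: swap data[3],data[4]; lo=4,mid=5 → [8,10,7,9,13,11,16,21,22,14,19,23,18]
data[mid]=11<13: swap data[4],data[5]; lo=5,mid=6 → [8,10,7,9,11,13,16,21,22,14,19,23,18]
data[mid]=16>13: swap data[6],data[7]; hi=6 → [8,10,7,9,11,13,21,16,22,14,19,23,18]
data[mid]=21>13: swap data[6],data[6]; hi=5 → [8,10,7,9,11,13,21,16,22,14,19,23,18]
end: lo=5, hi=5; data = [8,10,7,9,11,13,21,16,22,14,19,23,18]

[8,10,7,9,11,13,21,16,22,14,19,23,18]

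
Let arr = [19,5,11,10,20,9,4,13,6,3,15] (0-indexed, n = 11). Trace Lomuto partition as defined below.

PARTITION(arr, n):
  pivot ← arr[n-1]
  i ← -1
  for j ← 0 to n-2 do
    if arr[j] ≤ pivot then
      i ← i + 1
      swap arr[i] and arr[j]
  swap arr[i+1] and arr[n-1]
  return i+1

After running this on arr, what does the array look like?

pivot = arr[10] = 15; i = -1
j=0: arr[0]=19 > 15 → no swap
j=1: arr[1]=5 ≤ 15 → i=0, swap arr[0],arr[1] → [5,19,11,10,20,9,4,13,6,3,15]
j=2: arr[2]=11 ≤ 15 → i=1, swap arr[1],arr[2] → [5,11,19,10,20,9,4,13,6,3,15]
j=3: arr[3]=10 ≤ 15 → i=2, swap arr[2],arr[3] → [5,11,10,19,20,9,4,13,6,3,15]
j=4: arr[4]=20 > 15 → no swap
j=5: arr[5]=9 ≤ 15 → i=3, swap arr[3],arr[5] → [5,11,10,9,20,19,4,13,6,3,15]
j=6: arr[6]=4 ≤ 15 → i=4, swap arr[4],arr[6] → [5,11,10,9,4,19,20,13,6,3,15]
j=7: arr[7]=13 ≤ 15 → i=5, swap arr[5],arr[7] → [5,11,10,9,4,13,20,19,6,3,15]
j=8: arr[8]=6 ≤ 15 → i=6, swap arr[6],arr[8] → [5,11,10,9,4,13,6,19,20,3,15]
j=9: arr[9]=3 ≤ 15 → i=7, swap arr[7],arr[9] → [5,11,10,9,4,13,6,3,20,19,15]
final swap arr[8],arr[10] → [5,11,10,9,4,13,6,3,15,19,20]; return 8

[5,11,10,9,4,13,6,3,15,19,20]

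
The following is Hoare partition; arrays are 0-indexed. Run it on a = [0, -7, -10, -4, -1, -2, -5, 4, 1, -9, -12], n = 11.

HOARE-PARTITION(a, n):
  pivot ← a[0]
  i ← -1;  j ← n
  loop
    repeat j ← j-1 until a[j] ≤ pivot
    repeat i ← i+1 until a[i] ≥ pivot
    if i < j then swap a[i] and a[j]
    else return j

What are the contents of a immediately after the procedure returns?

pivot=0
j stops at 10 (-12), i stops at 0 (0); swap ⇒ [-12, -7, -10, -4, -1, -2, -5, 4, 1, -9, 0]
j stops at 9 (-9), i stops at 7 (4); swap ⇒ [-12, -7, -10, -4, -1, -2, -5, -9, 1, 4, 0]
j stops at 7, i stops at 8; i≥j ⇒ return 7. a=[-12, -7, -10, -4, -1, -2, -5, -9, 1, 4, 0]

[-12, -7, -10, -4, -1, -2, -5, -9, 1, 4, 0]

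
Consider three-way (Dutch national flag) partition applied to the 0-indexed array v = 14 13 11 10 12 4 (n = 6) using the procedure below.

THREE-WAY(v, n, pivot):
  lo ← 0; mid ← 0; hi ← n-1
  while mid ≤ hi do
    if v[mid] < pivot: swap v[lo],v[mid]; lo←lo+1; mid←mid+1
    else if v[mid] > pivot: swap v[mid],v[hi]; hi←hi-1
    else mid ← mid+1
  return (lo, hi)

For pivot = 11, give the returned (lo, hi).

pivot = 11; lo=0, mid=0, hi=5
v[mid]=14>11: swap v[0],v[5]; hi=4 → 4 13 11 10 12 14
v[mid]=4<11: swap v[0],v[0]; lo=1,mid=1 → 4 13 11 10 12 14
v[mid]=13>11: swap v[1],v[4]; hi=3 → 4 12 11 10 13 14
v[mid]=12>11: swap v[1],v[3]; hi=2 → 4 10 11 12 13 14
v[mid]=10<11: swap v[1],v[1]; lo=2,mid=2 → 4 10 11 12 13 14
v[mid]=11=11: mid=3
end: lo=2, hi=2; v = 4 10 11 12 13 14

(2, 2)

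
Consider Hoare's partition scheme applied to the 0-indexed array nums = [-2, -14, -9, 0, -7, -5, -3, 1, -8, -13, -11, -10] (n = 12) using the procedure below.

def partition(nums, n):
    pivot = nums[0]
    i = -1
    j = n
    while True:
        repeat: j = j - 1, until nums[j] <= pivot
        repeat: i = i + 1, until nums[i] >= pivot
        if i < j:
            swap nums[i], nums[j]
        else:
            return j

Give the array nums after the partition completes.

pivot = nums[0] = -2; i = -1, j = 12
j→11 (nums[11]=-10≤-2), i→0 (nums[0]=-2≥-2); i<j, swap → [-10, -14, -9, 0, -7, -5, -3, 1, -8, -13, -11, -2]
j→10 (nums[10]=-11≤-2), i→3 (nums[3]=0≥-2); i<j, swap → [-10, -14, -9, -11, -7, -5, -3, 1, -8, -13, 0, -2]
j→9 (nums[9]=-13≤-2), i→7 (nums[7]=1≥-2); i<j, swap → [-10, -14, -9, -11, -7, -5, -3, -13, -8, 1, 0, -2]
j→8, i→9; i≥j, return j=8. nums = [-10, -14, -9, -11, -7, -5, -3, -13, -8, 1, 0, -2]

[-10, -14, -9, -11, -7, -5, -3, -13, -8, 1, 0, -2]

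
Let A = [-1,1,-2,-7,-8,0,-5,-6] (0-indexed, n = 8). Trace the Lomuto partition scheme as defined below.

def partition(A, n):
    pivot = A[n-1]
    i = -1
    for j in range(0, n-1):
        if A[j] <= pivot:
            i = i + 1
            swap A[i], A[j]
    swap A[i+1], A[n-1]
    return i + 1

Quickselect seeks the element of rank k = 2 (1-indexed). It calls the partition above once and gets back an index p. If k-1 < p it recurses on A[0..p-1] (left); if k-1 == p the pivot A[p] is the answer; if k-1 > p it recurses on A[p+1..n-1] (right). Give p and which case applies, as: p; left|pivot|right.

pivot = A[7] = -6; i = -1
j=0: A[0]=-1 > -6 → no swap
j=1: A[1]=1 > -6 → no swap
j=2: A[2]=-2 > -6 → no swap
j=3: A[3]=-7 ≤ -6 → i=0, swap A[0],A[3] → [-7,1,-2,-1,-8,0,-5,-6]
j=4: A[4]=-8 ≤ -6 → i=1, swap A[1],A[4] → [-7,-8,-2,-1,1,0,-5,-6]
j=5: A[5]=0 > -6 → no swap
j=6: A[6]=-5 > -6 → no swap
final swap A[2],A[7] → [-7,-8,-6,-1,1,0,-5,-2]; return 2
p = 2; k-1 = 1 < 2 ⇒ left

2; left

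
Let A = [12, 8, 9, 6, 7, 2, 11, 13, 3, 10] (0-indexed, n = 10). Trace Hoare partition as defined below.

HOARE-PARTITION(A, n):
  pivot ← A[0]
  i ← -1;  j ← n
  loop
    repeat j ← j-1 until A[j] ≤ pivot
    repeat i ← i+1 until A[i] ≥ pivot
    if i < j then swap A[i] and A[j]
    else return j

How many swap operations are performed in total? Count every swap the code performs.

2

pivot=12
j stops at 9 (10), i stops at 0 (12); swap ⇒ [10, 8, 9, 6, 7, 2, 11, 13, 3, 12]
j stops at 8 (3), i stops at 7 (13); swap ⇒ [10, 8, 9, 6, 7, 2, 11, 3, 13, 12]
j stops at 7, i stops at 8; i≥j ⇒ return 7. A=[10, 8, 9, 6, 7, 2, 11, 3, 13, 12]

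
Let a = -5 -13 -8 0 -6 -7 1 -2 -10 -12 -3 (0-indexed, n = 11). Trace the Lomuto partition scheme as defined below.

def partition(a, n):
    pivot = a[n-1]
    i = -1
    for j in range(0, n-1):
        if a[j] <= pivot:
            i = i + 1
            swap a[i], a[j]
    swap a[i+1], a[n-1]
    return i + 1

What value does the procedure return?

7

pivot=-3, i=-1
j=0: -5≤-3, i=0, swap(0,0) ⇒ -5 -13 -8 0 -6 -7 1 -2 -10 -12 -3
j=1: -13≤-3, i=1, swap(1,1) ⇒ -5 -13 -8 0 -6 -7 1 -2 -10 -12 -3
j=2: -8≤-3, i=2, swap(2,2) ⇒ -5 -13 -8 0 -6 -7 1 -2 -10 -12 -3
j=3: 0>-3, skip
j=4: -6≤-3, i=3, swap(3,4) ⇒ -5 -13 -8 -6 0 -7 1 -2 -10 -12 -3
j=5: -7≤-3, i=4, swap(4,5) ⇒ -5 -13 -8 -6 -7 0 1 -2 -10 -12 -3
j=6: 1>-3, skip
j=7: -2>-3, skip
j=8: -10≤-3, i=5, swap(5,8) ⇒ -5 -13 -8 -6 -7 -10 1 -2 0 -12 -3
j=9: -12≤-3, i=6, swap(6,9) ⇒ -5 -13 -8 -6 -7 -10 -12 -2 0 1 -3
swap(7,10) ⇒ -5 -13 -8 -6 -7 -10 -12 -3 0 1 -2; return 7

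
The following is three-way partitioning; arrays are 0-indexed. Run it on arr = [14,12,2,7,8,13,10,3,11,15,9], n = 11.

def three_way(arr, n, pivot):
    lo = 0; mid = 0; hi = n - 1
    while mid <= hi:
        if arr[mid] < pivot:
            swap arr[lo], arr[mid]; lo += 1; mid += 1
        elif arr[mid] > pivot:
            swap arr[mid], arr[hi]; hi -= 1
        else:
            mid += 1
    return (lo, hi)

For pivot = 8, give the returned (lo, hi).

(3, 3)

lo=0 mid=0 hi=10
14>8: swap(0,10), hi=9 ⇒ [9,12,2,7,8,13,10,3,11,15,14]
9>8: swap(0,9), hi=8 ⇒ [15,12,2,7,8,13,10,3,11,9,14]
15>8: swap(0,8), hi=7 ⇒ [11,12,2,7,8,13,10,3,15,9,14]
11>8: swap(0,7), hi=6 ⇒ [3,12,2,7,8,13,10,11,15,9,14]
3<8: swap(0,0), lo=1 mid=1 ⇒ [3,12,2,7,8,13,10,11,15,9,14]
12>8: swap(1,6), hi=5 ⇒ [3,10,2,7,8,13,12,11,15,9,14]
10>8: swap(1,5), hi=4 ⇒ [3,13,2,7,8,10,12,11,15,9,14]
13>8: swap(1,4), hi=3 ⇒ [3,8,2,7,13,10,12,11,15,9,14]
8=8: mid=2
2<8: swap(1,2), lo=2 mid=3 ⇒ [3,2,8,7,13,10,12,11,15,9,14]
7<8: swap(2,3), lo=3 mid=4 ⇒ [3,2,7,8,13,10,12,11,15,9,14]
done. lo=3 hi=3; arr=[3,2,7,8,13,10,12,11,15,9,14]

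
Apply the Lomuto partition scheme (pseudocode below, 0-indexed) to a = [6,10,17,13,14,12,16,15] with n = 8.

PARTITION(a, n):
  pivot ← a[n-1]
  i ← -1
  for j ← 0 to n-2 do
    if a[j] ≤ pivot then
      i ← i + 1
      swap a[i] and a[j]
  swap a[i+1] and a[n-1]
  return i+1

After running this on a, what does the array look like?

[6,10,13,14,12,15,16,17]

pivot=15, i=-1
j=0: 6≤15, i=0, swap(0,0) ⇒ [6,10,17,13,14,12,16,15]
j=1: 10≤15, i=1, swap(1,1) ⇒ [6,10,17,13,14,12,16,15]
j=2: 17>15, skip
j=3: 13≤15, i=2, swap(2,3) ⇒ [6,10,13,17,14,12,16,15]
j=4: 14≤15, i=3, swap(3,4) ⇒ [6,10,13,14,17,12,16,15]
j=5: 12≤15, i=4, swap(4,5) ⇒ [6,10,13,14,12,17,16,15]
j=6: 16>15, skip
swap(5,7) ⇒ [6,10,13,14,12,15,16,17]; return 5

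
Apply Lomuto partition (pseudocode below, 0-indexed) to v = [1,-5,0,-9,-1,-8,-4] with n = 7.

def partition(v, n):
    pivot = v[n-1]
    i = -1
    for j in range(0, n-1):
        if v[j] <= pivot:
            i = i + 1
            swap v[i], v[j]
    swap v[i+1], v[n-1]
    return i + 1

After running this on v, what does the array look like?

[-5,-9,-8,-4,-1,0,1]

pivot = v[6] = -4; i = -1
j=0: v[0]=1 > -4 → no swap
j=1: v[1]=-5 ≤ -4 → i=0, swap v[0],v[1] → [-5,1,0,-9,-1,-8,-4]
j=2: v[2]=0 > -4 → no swap
j=3: v[3]=-9 ≤ -4 → i=1, swap v[1],v[3] → [-5,-9,0,1,-1,-8,-4]
j=4: v[4]=-1 > -4 → no swap
j=5: v[5]=-8 ≤ -4 → i=2, swap v[2],v[5] → [-5,-9,-8,1,-1,0,-4]
final swap v[3],v[6] → [-5,-9,-8,-4,-1,0,1]; return 3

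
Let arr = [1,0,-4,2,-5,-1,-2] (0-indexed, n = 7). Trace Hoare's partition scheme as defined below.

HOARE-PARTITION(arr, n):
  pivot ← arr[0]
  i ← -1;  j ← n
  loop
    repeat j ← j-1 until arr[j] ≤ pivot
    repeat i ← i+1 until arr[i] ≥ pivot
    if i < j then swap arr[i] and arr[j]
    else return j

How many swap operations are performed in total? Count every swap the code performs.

2

pivot=1
j stops at 6 (-2), i stops at 0 (1); swap ⇒ [-2,0,-4,2,-5,-1,1]
j stops at 5 (-1), i stops at 3 (2); swap ⇒ [-2,0,-4,-1,-5,2,1]
j stops at 4, i stops at 5; i≥j ⇒ return 4. arr=[-2,0,-4,-1,-5,2,1]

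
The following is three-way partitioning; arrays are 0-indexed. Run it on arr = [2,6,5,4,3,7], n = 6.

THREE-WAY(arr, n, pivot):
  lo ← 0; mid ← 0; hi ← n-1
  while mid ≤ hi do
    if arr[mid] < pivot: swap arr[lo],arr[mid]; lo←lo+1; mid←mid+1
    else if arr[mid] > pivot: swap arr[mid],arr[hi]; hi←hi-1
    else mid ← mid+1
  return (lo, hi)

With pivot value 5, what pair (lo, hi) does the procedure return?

(3, 3)

pivot = 5; lo=0, mid=0, hi=5
arr[mid]=2<5: swap arr[0],arr[0]; lo=1,mid=1 → [2,6,5,4,3,7]
arr[mid]=6>5: swap arr[1],arr[5]; hi=4 → [2,7,5,4,3,6]
arr[mid]=7>5: swap arr[1],arr[4]; hi=3 → [2,3,5,4,7,6]
arr[mid]=3<5: swap arr[1],arr[1]; lo=2,mid=2 → [2,3,5,4,7,6]
arr[mid]=5=5: mid=3
arr[mid]=4<5: swap arr[2],arr[3]; lo=3,mid=4 → [2,3,4,5,7,6]
end: lo=3, hi=3; arr = [2,3,4,5,7,6]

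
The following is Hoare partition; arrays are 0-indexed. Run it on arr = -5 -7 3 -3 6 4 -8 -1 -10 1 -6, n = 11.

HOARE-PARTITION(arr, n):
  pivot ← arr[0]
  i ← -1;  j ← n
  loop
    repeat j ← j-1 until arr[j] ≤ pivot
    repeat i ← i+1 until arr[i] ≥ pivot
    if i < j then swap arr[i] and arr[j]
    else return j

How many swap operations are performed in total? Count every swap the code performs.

pivot = arr[0] = -5; i = -1, j = 11
j→10 (arr[10]=-6≤-5), i→0 (arr[0]=-5≥-5); i<j, swap → -6 -7 3 -3 6 4 -8 -1 -10 1 -5
j→8 (arr[8]=-10≤-5), i→2 (arr[2]=3≥-5); i<j, swap → -6 -7 -10 -3 6 4 -8 -1 3 1 -5
j→6 (arr[6]=-8≤-5), i→3 (arr[3]=-3≥-5); i<j, swap → -6 -7 -10 -8 6 4 -3 -1 3 1 -5
j→3, i→4; i≥j, return j=3. arr = -6 -7 -10 -8 6 4 -3 -1 3 1 -5

3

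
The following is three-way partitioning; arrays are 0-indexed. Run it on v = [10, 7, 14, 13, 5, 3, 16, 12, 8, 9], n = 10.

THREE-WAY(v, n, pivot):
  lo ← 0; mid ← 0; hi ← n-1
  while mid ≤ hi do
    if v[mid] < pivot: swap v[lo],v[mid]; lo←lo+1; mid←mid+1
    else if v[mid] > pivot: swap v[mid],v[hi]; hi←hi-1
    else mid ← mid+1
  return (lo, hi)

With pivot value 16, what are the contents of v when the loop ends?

pivot = 16; lo=0, mid=0, hi=9
v[mid]=10<16: swap v[0],v[0]; lo=1,mid=1 → [10, 7, 14, 13, 5, 3, 16, 12, 8, 9]
v[mid]=7<16: swap v[1],v[1]; lo=2,mid=2 → [10, 7, 14, 13, 5, 3, 16, 12, 8, 9]
v[mid]=14<16: swap v[2],v[2]; lo=3,mid=3 → [10, 7, 14, 13, 5, 3, 16, 12, 8, 9]
v[mid]=13<16: swap v[3],v[3]; lo=4,mid=4 → [10, 7, 14, 13, 5, 3, 16, 12, 8, 9]
v[mid]=5<16: swap v[4],v[4]; lo=5,mid=5 → [10, 7, 14, 13, 5, 3, 16, 12, 8, 9]
v[mid]=3<16: swap v[5],v[5]; lo=6,mid=6 → [10, 7, 14, 13, 5, 3, 16, 12, 8, 9]
v[mid]=16=16: mid=7
v[mid]=12<16: swap v[6],v[7]; lo=7,mid=8 → [10, 7, 14, 13, 5, 3, 12, 16, 8, 9]
v[mid]=8<16: swap v[7],v[8]; lo=8,mid=9 → [10, 7, 14, 13, 5, 3, 12, 8, 16, 9]
v[mid]=9<16: swap v[8],v[9]; lo=9,mid=10 → [10, 7, 14, 13, 5, 3, 12, 8, 9, 16]
end: lo=9, hi=9; v = [10, 7, 14, 13, 5, 3, 12, 8, 9, 16]

[10, 7, 14, 13, 5, 3, 12, 8, 9, 16]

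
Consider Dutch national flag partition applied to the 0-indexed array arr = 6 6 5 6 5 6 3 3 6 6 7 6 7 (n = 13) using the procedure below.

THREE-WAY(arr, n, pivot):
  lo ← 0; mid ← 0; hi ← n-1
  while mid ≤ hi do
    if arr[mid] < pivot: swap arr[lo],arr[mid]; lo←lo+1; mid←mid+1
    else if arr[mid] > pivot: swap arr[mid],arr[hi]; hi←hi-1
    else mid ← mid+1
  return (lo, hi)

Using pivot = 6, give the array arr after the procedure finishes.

5 5 3 3 6 6 6 6 6 6 6 7 7

lo=0 mid=0 hi=12
6=6: mid=1
6=6: mid=2
5<6: swap(0,2), lo=1 mid=3 ⇒ 5 6 6 6 5 6 3 3 6 6 7 6 7
6=6: mid=4
5<6: swap(1,4), lo=2 mid=5 ⇒ 5 5 6 6 6 6 3 3 6 6 7 6 7
6=6: mid=6
3<6: swap(2,6), lo=3 mid=7 ⇒ 5 5 3 6 6 6 6 3 6 6 7 6 7
3<6: swap(3,7), lo=4 mid=8 ⇒ 5 5 3 3 6 6 6 6 6 6 7 6 7
6=6: mid=9
6=6: mid=10
7>6: swap(10,12), hi=11 ⇒ 5 5 3 3 6 6 6 6 6 6 7 6 7
7>6: swap(10,11), hi=10 ⇒ 5 5 3 3 6 6 6 6 6 6 6 7 7
6=6: mid=11
done. lo=4 hi=10; arr=5 5 3 3 6 6 6 6 6 6 6 7 7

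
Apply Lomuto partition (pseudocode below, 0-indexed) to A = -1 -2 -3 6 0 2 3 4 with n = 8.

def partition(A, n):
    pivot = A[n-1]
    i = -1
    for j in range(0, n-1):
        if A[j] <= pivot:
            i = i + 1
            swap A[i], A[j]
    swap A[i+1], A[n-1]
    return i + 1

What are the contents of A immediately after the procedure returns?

-1 -2 -3 0 2 3 4 6

pivot=4, i=-1
j=0: -1≤4, i=0, swap(0,0) ⇒ -1 -2 -3 6 0 2 3 4
j=1: -2≤4, i=1, swap(1,1) ⇒ -1 -2 -3 6 0 2 3 4
j=2: -3≤4, i=2, swap(2,2) ⇒ -1 -2 -3 6 0 2 3 4
j=3: 6>4, skip
j=4: 0≤4, i=3, swap(3,4) ⇒ -1 -2 -3 0 6 2 3 4
j=5: 2≤4, i=4, swap(4,5) ⇒ -1 -2 -3 0 2 6 3 4
j=6: 3≤4, i=5, swap(5,6) ⇒ -1 -2 -3 0 2 3 6 4
swap(6,7) ⇒ -1 -2 -3 0 2 3 4 6; return 6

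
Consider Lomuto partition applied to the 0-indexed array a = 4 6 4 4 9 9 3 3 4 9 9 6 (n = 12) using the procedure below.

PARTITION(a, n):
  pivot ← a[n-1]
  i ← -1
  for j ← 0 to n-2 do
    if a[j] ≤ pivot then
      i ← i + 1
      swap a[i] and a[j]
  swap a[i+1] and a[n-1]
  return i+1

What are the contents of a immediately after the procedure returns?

4 6 4 4 3 3 4 6 9 9 9 9

pivot=6, i=-1
j=0: 4≤6, i=0, swap(0,0) ⇒ 4 6 4 4 9 9 3 3 4 9 9 6
j=1: 6≤6, i=1, swap(1,1) ⇒ 4 6 4 4 9 9 3 3 4 9 9 6
j=2: 4≤6, i=2, swap(2,2) ⇒ 4 6 4 4 9 9 3 3 4 9 9 6
j=3: 4≤6, i=3, swap(3,3) ⇒ 4 6 4 4 9 9 3 3 4 9 9 6
j=4: 9>6, skip
j=5: 9>6, skip
j=6: 3≤6, i=4, swap(4,6) ⇒ 4 6 4 4 3 9 9 3 4 9 9 6
j=7: 3≤6, i=5, swap(5,7) ⇒ 4 6 4 4 3 3 9 9 4 9 9 6
j=8: 4≤6, i=6, swap(6,8) ⇒ 4 6 4 4 3 3 4 9 9 9 9 6
j=9: 9>6, skip
j=10: 9>6, skip
swap(7,11) ⇒ 4 6 4 4 3 3 4 6 9 9 9 9; return 7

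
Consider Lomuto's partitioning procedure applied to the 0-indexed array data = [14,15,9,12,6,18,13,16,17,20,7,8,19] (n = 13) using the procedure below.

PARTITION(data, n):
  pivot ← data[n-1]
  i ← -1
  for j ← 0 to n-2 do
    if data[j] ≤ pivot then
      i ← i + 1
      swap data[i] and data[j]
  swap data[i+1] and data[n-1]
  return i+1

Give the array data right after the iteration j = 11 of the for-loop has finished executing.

pivot=19, i=-1
j=0: 14≤19, i=0, swap(0,0) ⇒ [14,15,9,12,6,18,13,16,17,20,7,8,19]
j=1: 15≤19, i=1, swap(1,1) ⇒ [14,15,9,12,6,18,13,16,17,20,7,8,19]
j=2: 9≤19, i=2, swap(2,2) ⇒ [14,15,9,12,6,18,13,16,17,20,7,8,19]
j=3: 12≤19, i=3, swap(3,3) ⇒ [14,15,9,12,6,18,13,16,17,20,7,8,19]
j=4: 6≤19, i=4, swap(4,4) ⇒ [14,15,9,12,6,18,13,16,17,20,7,8,19]
j=5: 18≤19, i=5, swap(5,5) ⇒ [14,15,9,12,6,18,13,16,17,20,7,8,19]
j=6: 13≤19, i=6, swap(6,6) ⇒ [14,15,9,12,6,18,13,16,17,20,7,8,19]
j=7: 16≤19, i=7, swap(7,7) ⇒ [14,15,9,12,6,18,13,16,17,20,7,8,19]
j=8: 17≤19, i=8, swap(8,8) ⇒ [14,15,9,12,6,18,13,16,17,20,7,8,19]
j=9: 20>19, skip
j=10: 7≤19, i=9, swap(9,10) ⇒ [14,15,9,12,6,18,13,16,17,7,20,8,19]
j=11: 8≤19, i=10, swap(10,11) ⇒ [14,15,9,12,6,18,13,16,17,7,8,20,19]
(after j=11) data = [14,15,9,12,6,18,13,16,17,7,8,20,19]

[14,15,9,12,6,18,13,16,17,7,8,20,19]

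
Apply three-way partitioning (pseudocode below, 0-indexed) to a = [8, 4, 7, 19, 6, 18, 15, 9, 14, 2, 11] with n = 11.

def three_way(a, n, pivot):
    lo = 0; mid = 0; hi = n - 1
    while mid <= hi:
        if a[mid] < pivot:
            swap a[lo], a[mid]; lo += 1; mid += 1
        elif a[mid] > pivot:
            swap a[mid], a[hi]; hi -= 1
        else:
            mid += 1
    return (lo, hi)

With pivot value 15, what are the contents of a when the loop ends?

[8, 4, 7, 11, 6, 2, 9, 14, 15, 18, 19]

lo=0 mid=0 hi=10
8<15: swap(0,0), lo=1 mid=1 ⇒ [8, 4, 7, 19, 6, 18, 15, 9, 14, 2, 11]
4<15: swap(1,1), lo=2 mid=2 ⇒ [8, 4, 7, 19, 6, 18, 15, 9, 14, 2, 11]
7<15: swap(2,2), lo=3 mid=3 ⇒ [8, 4, 7, 19, 6, 18, 15, 9, 14, 2, 11]
19>15: swap(3,10), hi=9 ⇒ [8, 4, 7, 11, 6, 18, 15, 9, 14, 2, 19]
11<15: swap(3,3), lo=4 mid=4 ⇒ [8, 4, 7, 11, 6, 18, 15, 9, 14, 2, 19]
6<15: swap(4,4), lo=5 mid=5 ⇒ [8, 4, 7, 11, 6, 18, 15, 9, 14, 2, 19]
18>15: swap(5,9), hi=8 ⇒ [8, 4, 7, 11, 6, 2, 15, 9, 14, 18, 19]
2<15: swap(5,5), lo=6 mid=6 ⇒ [8, 4, 7, 11, 6, 2, 15, 9, 14, 18, 19]
15=15: mid=7
9<15: swap(6,7), lo=7 mid=8 ⇒ [8, 4, 7, 11, 6, 2, 9, 15, 14, 18, 19]
14<15: swap(7,8), lo=8 mid=9 ⇒ [8, 4, 7, 11, 6, 2, 9, 14, 15, 18, 19]
done. lo=8 hi=8; a=[8, 4, 7, 11, 6, 2, 9, 14, 15, 18, 19]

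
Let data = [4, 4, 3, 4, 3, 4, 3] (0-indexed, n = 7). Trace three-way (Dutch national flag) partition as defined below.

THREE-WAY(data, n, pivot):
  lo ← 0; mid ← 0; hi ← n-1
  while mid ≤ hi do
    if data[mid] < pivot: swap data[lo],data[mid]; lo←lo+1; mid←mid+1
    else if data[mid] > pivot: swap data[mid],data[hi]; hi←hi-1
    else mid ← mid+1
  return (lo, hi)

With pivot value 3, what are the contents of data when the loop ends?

[3, 3, 3, 4, 4, 4, 4]

lo=0 mid=0 hi=6
4>3: swap(0,6), hi=5 ⇒ [3, 4, 3, 4, 3, 4, 4]
3=3: mid=1
4>3: swap(1,5), hi=4 ⇒ [3, 4, 3, 4, 3, 4, 4]
4>3: swap(1,4), hi=3 ⇒ [3, 3, 3, 4, 4, 4, 4]
3=3: mid=2
3=3: mid=3
4>3: swap(3,3), hi=2 ⇒ [3, 3, 3, 4, 4, 4, 4]
done. lo=0 hi=2; data=[3, 3, 3, 4, 4, 4, 4]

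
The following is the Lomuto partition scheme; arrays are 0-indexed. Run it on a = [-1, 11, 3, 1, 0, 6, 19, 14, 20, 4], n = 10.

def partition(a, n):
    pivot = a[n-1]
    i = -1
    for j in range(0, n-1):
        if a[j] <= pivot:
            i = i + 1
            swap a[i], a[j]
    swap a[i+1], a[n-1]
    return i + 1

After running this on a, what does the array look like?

[-1, 3, 1, 0, 4, 6, 19, 14, 20, 11]

pivot=4, i=-1
j=0: -1≤4, i=0, swap(0,0) ⇒ [-1, 11, 3, 1, 0, 6, 19, 14, 20, 4]
j=1: 11>4, skip
j=2: 3≤4, i=1, swap(1,2) ⇒ [-1, 3, 11, 1, 0, 6, 19, 14, 20, 4]
j=3: 1≤4, i=2, swap(2,3) ⇒ [-1, 3, 1, 11, 0, 6, 19, 14, 20, 4]
j=4: 0≤4, i=3, swap(3,4) ⇒ [-1, 3, 1, 0, 11, 6, 19, 14, 20, 4]
j=5: 6>4, skip
j=6: 19>4, skip
j=7: 14>4, skip
j=8: 20>4, skip
swap(4,9) ⇒ [-1, 3, 1, 0, 4, 6, 19, 14, 20, 11]; return 4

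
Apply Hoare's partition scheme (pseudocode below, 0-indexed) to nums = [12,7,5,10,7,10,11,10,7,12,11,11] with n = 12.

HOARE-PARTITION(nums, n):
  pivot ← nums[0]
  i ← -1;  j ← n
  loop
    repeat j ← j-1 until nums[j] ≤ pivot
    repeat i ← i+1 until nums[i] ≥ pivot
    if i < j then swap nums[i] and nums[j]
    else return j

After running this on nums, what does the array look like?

[11,7,5,10,7,10,11,10,7,11,12,12]

pivot=12
j stops at 11 (11), i stops at 0 (12); swap ⇒ [11,7,5,10,7,10,11,10,7,12,11,12]
j stops at 10 (11), i stops at 9 (12); swap ⇒ [11,7,5,10,7,10,11,10,7,11,12,12]
j stops at 9, i stops at 10; i≥j ⇒ return 9. nums=[11,7,5,10,7,10,11,10,7,11,12,12]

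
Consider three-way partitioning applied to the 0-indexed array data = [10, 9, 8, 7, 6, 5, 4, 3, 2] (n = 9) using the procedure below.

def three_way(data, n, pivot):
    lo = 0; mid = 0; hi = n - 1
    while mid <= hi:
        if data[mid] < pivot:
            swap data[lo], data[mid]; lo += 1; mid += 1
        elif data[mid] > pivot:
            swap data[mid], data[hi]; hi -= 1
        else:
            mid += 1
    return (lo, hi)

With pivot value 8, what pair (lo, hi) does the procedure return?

(6, 6)

pivot = 8; lo=0, mid=0, hi=8
data[mid]=10>8: swap data[0],data[8]; hi=7 → [2, 9, 8, 7, 6, 5, 4, 3, 10]
data[mid]=2<8: swap data[0],data[0]; lo=1,mid=1 → [2, 9, 8, 7, 6, 5, 4, 3, 10]
data[mid]=9>8: swap data[1],data[7]; hi=6 → [2, 3, 8, 7, 6, 5, 4, 9, 10]
data[mid]=3<8: swap data[1],data[1]; lo=2,mid=2 → [2, 3, 8, 7, 6, 5, 4, 9, 10]
data[mid]=8=8: mid=3
data[mid]=7<8: swap data[2],data[3]; lo=3,mid=4 → [2, 3, 7, 8, 6, 5, 4, 9, 10]
data[mid]=6<8: swap data[3],data[4]; lo=4,mid=5 → [2, 3, 7, 6, 8, 5, 4, 9, 10]
data[mid]=5<8: swap data[4],data[5]; lo=5,mid=6 → [2, 3, 7, 6, 5, 8, 4, 9, 10]
data[mid]=4<8: swap data[5],data[6]; lo=6,mid=7 → [2, 3, 7, 6, 5, 4, 8, 9, 10]
end: lo=6, hi=6; data = [2, 3, 7, 6, 5, 4, 8, 9, 10]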